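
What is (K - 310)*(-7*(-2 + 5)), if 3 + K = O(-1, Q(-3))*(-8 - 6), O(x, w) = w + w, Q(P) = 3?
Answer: 8337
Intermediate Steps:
O(x, w) = 2*w
K = -87 (K = -3 + (2*3)*(-8 - 6) = -3 + 6*(-14) = -3 - 84 = -87)
(K - 310)*(-7*(-2 + 5)) = (-87 - 310)*(-7*(-2 + 5)) = -(-2779)*3 = -397*(-21) = 8337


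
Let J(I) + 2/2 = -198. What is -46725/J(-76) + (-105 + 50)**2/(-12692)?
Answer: 592431725/2525708 ≈ 234.56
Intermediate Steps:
J(I) = -199 (J(I) = -1 - 198 = -199)
-46725/J(-76) + (-105 + 50)**2/(-12692) = -46725/(-199) + (-105 + 50)**2/(-12692) = -46725*(-1/199) + (-55)**2*(-1/12692) = 46725/199 + 3025*(-1/12692) = 46725/199 - 3025/12692 = 592431725/2525708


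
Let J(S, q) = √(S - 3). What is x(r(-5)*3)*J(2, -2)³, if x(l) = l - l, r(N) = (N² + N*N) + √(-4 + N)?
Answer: 0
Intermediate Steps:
J(S, q) = √(-3 + S)
r(N) = √(-4 + N) + 2*N² (r(N) = (N² + N²) + √(-4 + N) = 2*N² + √(-4 + N) = √(-4 + N) + 2*N²)
x(l) = 0
x(r(-5)*3)*J(2, -2)³ = 0*(√(-3 + 2))³ = 0*(√(-1))³ = 0*I³ = 0*(-I) = 0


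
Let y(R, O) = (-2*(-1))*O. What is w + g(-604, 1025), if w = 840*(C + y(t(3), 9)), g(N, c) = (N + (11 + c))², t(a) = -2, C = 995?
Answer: 1037544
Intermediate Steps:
y(R, O) = 2*O
g(N, c) = (11 + N + c)²
w = 850920 (w = 840*(995 + 2*9) = 840*(995 + 18) = 840*1013 = 850920)
w + g(-604, 1025) = 850920 + (11 - 604 + 1025)² = 850920 + 432² = 850920 + 186624 = 1037544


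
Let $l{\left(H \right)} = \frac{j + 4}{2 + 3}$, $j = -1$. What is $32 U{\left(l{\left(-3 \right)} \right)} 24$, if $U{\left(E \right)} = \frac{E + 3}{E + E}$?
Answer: $2304$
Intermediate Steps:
$l{\left(H \right)} = \frac{3}{5}$ ($l{\left(H \right)} = \frac{-1 + 4}{2 + 3} = \frac{3}{5}$)
$U{\left(E \right)} = \frac{3 + E}{2 E}$
$32 U{\left(l{\left(-3 \right)} \right)} 24 = 32 \frac{3 + \frac{3}{5}}{2 \cdot \frac{3}{5}} \cdot 24 = 32 \cdot \frac{1}{2} \cdot \frac{5}{3} \cdot \frac{18}{5} \cdot 24 = 32 \cdot 3 \cdot 24 = 96 \cdot 24 = 2304$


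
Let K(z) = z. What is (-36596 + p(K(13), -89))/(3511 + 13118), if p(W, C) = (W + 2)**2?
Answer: -36371/16629 ≈ -2.1872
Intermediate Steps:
p(W, C) = (2 + W)**2
(-36596 + p(K(13), -89))/(3511 + 13118) = (-36596 + (2 + 13)**2)/(3511 + 13118) = (-36596 + 15**2)/16629 = (-36596 + 225)*(1/16629) = -36371*1/16629 = -36371/16629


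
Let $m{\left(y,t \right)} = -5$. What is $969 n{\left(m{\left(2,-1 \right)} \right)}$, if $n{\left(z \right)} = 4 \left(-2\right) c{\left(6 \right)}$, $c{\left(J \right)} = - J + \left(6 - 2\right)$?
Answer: $15504$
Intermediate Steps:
$c{\left(J \right)} = 4 - J$ ($c{\left(J \right)} = - J + \left(6 - 2\right) = - J + 4 = 4 - J$)
$n{\left(z \right)} = 16$ ($n{\left(z \right)} = 4 \left(-2\right) \left(4 - 6\right) = - 8 \left(4 - 6\right) = \left(-8\right) \left(-2\right) = 16$)
$969 n{\left(m{\left(2,-1 \right)} \right)} = 969 \cdot 16 = 15504$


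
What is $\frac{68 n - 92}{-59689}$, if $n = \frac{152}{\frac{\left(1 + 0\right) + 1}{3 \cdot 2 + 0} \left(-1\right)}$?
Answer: $\frac{31100}{59689} \approx 0.52103$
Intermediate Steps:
$n = -456$ ($n = \frac{152}{\frac{1 + 1}{6 + 0} \left(-1\right)} = \frac{152}{\frac{2}{6} \left(-1\right)} = \frac{152}{2 \cdot \frac{1}{6} \left(-1\right)} = \frac{152}{\frac{1}{3} \left(-1\right)} = \frac{152}{- \frac{1}{3}} = 152 \left(-3\right) = -456$)
$\frac{68 n - 92}{-59689} = \frac{68 \left(-456\right) - 92}{-59689} = \left(-31008 - 92\right) \left(- \frac{1}{59689}\right) = \left(-31100\right) \left(- \frac{1}{59689}\right) = \frac{31100}{59689}$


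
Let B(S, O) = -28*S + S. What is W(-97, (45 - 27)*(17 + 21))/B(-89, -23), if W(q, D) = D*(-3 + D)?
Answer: 17252/89 ≈ 193.84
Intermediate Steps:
B(S, O) = -27*S
W(-97, (45 - 27)*(17 + 21))/B(-89, -23) = (((45 - 27)*(17 + 21))*(-3 + (45 - 27)*(17 + 21)))/((-27*(-89))) = ((18*38)*(-3 + 18*38))/2403 = (684*(-3 + 684))*(1/2403) = (684*681)*(1/2403) = 465804*(1/2403) = 17252/89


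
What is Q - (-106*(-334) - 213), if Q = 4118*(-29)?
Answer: -154613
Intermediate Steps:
Q = -119422
Q - (-106*(-334) - 213) = -119422 - (-106*(-334) - 213) = -119422 - (35404 - 213) = -119422 - 1*35191 = -119422 - 35191 = -154613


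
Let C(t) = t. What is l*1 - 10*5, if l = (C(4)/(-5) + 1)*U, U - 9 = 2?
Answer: -239/5 ≈ -47.800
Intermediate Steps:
U = 11 (U = 9 + 2 = 11)
l = 11/5 (l = (4/(-5) + 1)*11 = (4*(-1/5) + 1)*11 = (-4/5 + 1)*11 = (1/5)*11 = 11/5 ≈ 2.2000)
l*1 - 10*5 = (11/5)*1 - 10*5 = 11/5 - 50 = -239/5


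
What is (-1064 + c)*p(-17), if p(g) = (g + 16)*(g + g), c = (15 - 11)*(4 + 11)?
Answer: -34136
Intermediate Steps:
c = 60 (c = 4*15 = 60)
p(g) = 2*g*(16 + g) (p(g) = (16 + g)*(2*g) = 2*g*(16 + g))
(-1064 + c)*p(-17) = (-1064 + 60)*(2*(-17)*(16 - 17)) = -2008*(-17)*(-1) = -1004*34 = -34136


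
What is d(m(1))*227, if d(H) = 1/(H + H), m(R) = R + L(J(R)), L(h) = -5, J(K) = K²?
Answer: -227/8 ≈ -28.375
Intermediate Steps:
m(R) = -5 + R (m(R) = R - 5 = -5 + R)
d(H) = 1/(2*H)
d(m(1))*227 = (1/(2*(-5 + 1)))*227 = ((½)/(-4))*227 = ((½)*(-¼))*227 = -⅛*227 = -227/8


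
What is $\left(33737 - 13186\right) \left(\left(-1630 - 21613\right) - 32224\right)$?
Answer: $-1139902317$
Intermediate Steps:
$\left(33737 - 13186\right) \left(\left(-1630 - 21613\right) - 32224\right) = 20551 \left(-23243 - 32224\right) = 20551 \left(-55467\right) = -1139902317$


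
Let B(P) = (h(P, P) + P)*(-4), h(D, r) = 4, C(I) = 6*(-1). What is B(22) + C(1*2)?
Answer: -110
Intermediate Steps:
C(I) = -6
B(P) = -16 - 4*P (B(P) = (4 + P)*(-4) = -16 - 4*P)
B(22) + C(1*2) = (-16 - 4*22) - 6 = (-16 - 88) - 6 = -104 - 6 = -110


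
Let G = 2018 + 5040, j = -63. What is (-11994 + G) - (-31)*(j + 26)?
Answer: -6083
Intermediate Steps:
G = 7058
(-11994 + G) - (-31)*(j + 26) = (-11994 + 7058) - (-31)*(-63 + 26) = -4936 - (-31)*(-37) = -4936 - 1*1147 = -4936 - 1147 = -6083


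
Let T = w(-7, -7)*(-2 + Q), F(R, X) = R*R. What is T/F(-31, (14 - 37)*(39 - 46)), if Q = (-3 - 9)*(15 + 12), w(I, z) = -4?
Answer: 1304/961 ≈ 1.3569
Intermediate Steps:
Q = -324 (Q = -12*27 = -324)
F(R, X) = R²
T = 1304 (T = -4*(-2 - 324) = -4*(-326) = 1304)
T/F(-31, (14 - 37)*(39 - 46)) = 1304/((-31)²) = 1304/961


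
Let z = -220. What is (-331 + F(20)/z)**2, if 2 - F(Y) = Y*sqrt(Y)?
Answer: 1325762921/12100 - 72822*sqrt(5)/605 ≈ 1.0930e+5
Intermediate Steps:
F(Y) = 2 - Y**(3/2) (F(Y) = 2 - Y*sqrt(Y) = 2 - Y**(3/2))
(-331 + F(20)/z)**2 = (-331 + (2 - 20**(3/2))/(-220))**2 = (-331 + (2 - 40*sqrt(5))*(-1/220))**2 = (-331 + (-1/110 + 2*sqrt(5)/11))**2 = (-36411/110 + 2*sqrt(5)/11)**2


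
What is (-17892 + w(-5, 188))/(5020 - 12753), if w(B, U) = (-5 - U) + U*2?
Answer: 17709/7733 ≈ 2.2901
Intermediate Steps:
w(B, U) = -5 + U (w(B, U) = (-5 - U) + 2*U = -5 + U)
(-17892 + w(-5, 188))/(5020 - 12753) = (-17892 + (-5 + 188))/(5020 - 12753) = (-17892 + 183)/(-7733) = -17709*(-1/7733) = 17709/7733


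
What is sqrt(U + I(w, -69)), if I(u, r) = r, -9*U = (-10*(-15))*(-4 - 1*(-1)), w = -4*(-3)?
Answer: I*sqrt(19) ≈ 4.3589*I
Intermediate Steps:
w = 12
U = 50 (U = -(-10*(-15))*(-4 - 1*(-1))/9 = -50*(-4 + 1)/3 = -50*(-3)/3 = -1/9*(-450) = 50)
sqrt(U + I(w, -69)) = sqrt(50 - 69) = sqrt(-19) = I*sqrt(19)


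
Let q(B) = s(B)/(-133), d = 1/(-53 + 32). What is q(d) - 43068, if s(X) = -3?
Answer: -5728041/133 ≈ -43068.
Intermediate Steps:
d = -1/21 (d = 1/(-21) = -1/21 ≈ -0.047619)
q(B) = 3/133 (q(B) = -3/(-133) = -3*(-1/133) = 3/133)
q(d) - 43068 = 3/133 - 43068 = -5728041/133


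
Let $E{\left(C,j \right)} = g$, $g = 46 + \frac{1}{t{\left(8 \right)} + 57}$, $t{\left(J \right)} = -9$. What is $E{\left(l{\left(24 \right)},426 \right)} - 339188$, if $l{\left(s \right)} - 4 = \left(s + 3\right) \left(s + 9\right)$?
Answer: $- \frac{16278815}{48} \approx -3.3914 \cdot 10^{5}$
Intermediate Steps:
$l{\left(s \right)} = 4 + \left(3 + s\right) \left(9 + s\right)$ ($l{\left(s \right)} = 4 + \left(s + 3\right) \left(s + 9\right) = 4 + \left(3 + s\right) \left(9 + s\right)$)
$g = \frac{2209}{48}$ ($g = 46 + \frac{1}{-9 + 57} = 46 + \frac{1}{48} = \frac{2209}{48} \approx 46.021$)
$E{\left(C,j \right)} = \frac{2209}{48}$
$E{\left(l{\left(24 \right)},426 \right)} - 339188 = \frac{2209}{48} - 339188 = - \frac{16278815}{48}$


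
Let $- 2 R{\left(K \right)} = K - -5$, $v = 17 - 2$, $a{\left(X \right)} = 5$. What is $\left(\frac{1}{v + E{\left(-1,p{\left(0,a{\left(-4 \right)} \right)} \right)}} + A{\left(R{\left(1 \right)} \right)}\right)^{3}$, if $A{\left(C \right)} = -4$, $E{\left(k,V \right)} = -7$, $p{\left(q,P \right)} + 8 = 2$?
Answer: $- \frac{29791}{512} \approx -58.186$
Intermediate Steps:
$p{\left(q,P \right)} = -6$ ($p{\left(q,P \right)} = -8 + 2 = -6$)
$v = 15$
$R{\left(K \right)} = - \frac{5}{2} - \frac{K}{2}$ ($R{\left(K \right)} = - \frac{K - -5}{2} = - \frac{K + 5}{2} = - \frac{5 + K}{2} = - \frac{5}{2} - \frac{K}{2}$)
$\left(\frac{1}{v + E{\left(-1,p{\left(0,a{\left(-4 \right)} \right)} \right)}} + A{\left(R{\left(1 \right)} \right)}\right)^{3} = \left(\frac{1}{15 - 7} - 4\right)^{3} = \left(\frac{1}{8} - 4\right)^{3} = \left(- \frac{31}{8}\right)^{3} = - \frac{29791}{512}$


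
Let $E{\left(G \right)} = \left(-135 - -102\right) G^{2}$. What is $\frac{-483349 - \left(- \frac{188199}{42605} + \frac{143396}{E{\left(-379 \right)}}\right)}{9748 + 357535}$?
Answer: $- \frac{8873951944339378}{6743122841564445} \approx -1.316$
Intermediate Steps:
$E{\left(G \right)} = - 33 G^{2}$ ($E{\left(G \right)} = \left(-135 + 102\right) G^{2} = - 33 G^{2}$)
$\frac{-483349 - \left(- \frac{188199}{42605} + \frac{143396}{E{\left(-379 \right)}}\right)}{9748 + 357535} = \frac{-483349 - \left(- \frac{188199}{42605} - \frac{13036}{430923}\right)}{9748 + 357535} = \frac{-483349 - \left(- \frac{188199}{42605} + \frac{143396}{\left(-33\right) 143641}\right)}{367283} = \left(-483349 + \left(\frac{188199}{42605} - \frac{143396}{-4740153}\right)\right) \frac{1}{367283} = \left(-483349 + \left(\frac{188199}{42605} - - \frac{13036}{430923}\right)\right) \frac{1}{367283} = \left(-483349 + \left(\frac{188199}{42605} + \frac{13036}{430923}\right)\right) \frac{1}{367283} = \left(-483349 + \frac{81654676457}{18359474415}\right) \frac{1}{367283} = \left(- \frac{8873951944339378}{18359474415}\right) \frac{1}{367283} = - \frac{8873951944339378}{6743122841564445}$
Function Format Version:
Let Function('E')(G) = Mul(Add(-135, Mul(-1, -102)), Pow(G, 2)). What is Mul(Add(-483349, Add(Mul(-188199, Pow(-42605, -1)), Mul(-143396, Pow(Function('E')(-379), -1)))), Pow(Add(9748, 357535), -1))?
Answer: Rational(-8873951944339378, 6743122841564445) ≈ -1.3160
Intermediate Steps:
Function('E')(G) = Mul(-33, Pow(G, 2)) (Function('E')(G) = Mul(Add(-135, 102), Pow(G, 2)) = Mul(-33, Pow(G, 2)))
Mul(Add(-483349, Add(Mul(-188199, Pow(-42605, -1)), Mul(-143396, Pow(Function('E')(-379), -1)))), Pow(Add(9748, 357535), -1)) = Mul(Add(-483349, Add(Mul(-188199, Pow(-42605, -1)), Mul(-143396, Pow(Mul(-33, Pow(-379, 2)), -1)))), Pow(Add(9748, 357535), -1)) = Mul(Add(-483349, Add(Mul(-188199, Rational(-1, 42605)), Mul(-143396, Pow(Mul(-33, 143641), -1)))), Pow(367283, -1)) = Mul(Add(-483349, Add(Rational(188199, 42605), Mul(-143396, Pow(-4740153, -1)))), Rational(1, 367283)) = Mul(Add(-483349, Add(Rational(188199, 42605), Mul(-143396, Rational(-1, 4740153)))), Rational(1, 367283)) = Mul(Add(-483349, Add(Rational(188199, 42605), Rational(13036, 430923))), Rational(1, 367283)) = Mul(Add(-483349, Rational(81654676457, 18359474415)), Rational(1, 367283)) = Mul(Rational(-8873951944339378, 18359474415), Rational(1, 367283)) = Rational(-8873951944339378, 6743122841564445)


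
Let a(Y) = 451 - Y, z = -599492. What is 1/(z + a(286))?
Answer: -1/599327 ≈ -1.6685e-6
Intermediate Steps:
1/(z + a(286)) = 1/(-599492 + (451 - 1*286)) = 1/(-599492 + (451 - 286)) = 1/(-599492 + 165) = 1/(-599327) = -1/599327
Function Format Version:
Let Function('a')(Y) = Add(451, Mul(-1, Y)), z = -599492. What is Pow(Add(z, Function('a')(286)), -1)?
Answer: Rational(-1, 599327) ≈ -1.6685e-6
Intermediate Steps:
Pow(Add(z, Function('a')(286)), -1) = Pow(Add(-599492, Add(451, Mul(-1, 286))), -1) = Pow(Add(-599492, Add(451, -286)), -1) = Pow(Add(-599492, 165), -1) = Pow(-599327, -1) = Rational(-1, 599327)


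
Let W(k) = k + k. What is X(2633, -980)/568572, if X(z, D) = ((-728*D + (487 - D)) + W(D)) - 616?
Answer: 712331/568572 ≈ 1.2528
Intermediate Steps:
W(k) = 2*k
X(z, D) = -129 - 727*D (X(z, D) = ((-728*D + (487 - D)) + 2*D) - 616 = ((487 - 729*D) + 2*D) - 616 = (487 - 727*D) - 616 = -129 - 727*D)
X(2633, -980)/568572 = (-129 - 727*(-980))/568572 = (-129 + 712460)*(1/568572) = 712331*(1/568572) = 712331/568572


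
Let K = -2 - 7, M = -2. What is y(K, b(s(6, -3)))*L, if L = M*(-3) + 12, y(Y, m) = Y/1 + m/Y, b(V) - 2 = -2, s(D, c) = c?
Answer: -162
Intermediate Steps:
b(V) = 0 (b(V) = 2 - 2 = 0)
K = -9
y(Y, m) = Y + m/Y (y(Y, m) = Y*1 + m/Y = Y + m/Y)
L = 18 (L = -2*(-3) + 12 = 6 + 12 = 18)
y(K, b(s(6, -3)))*L = (-9 + 0/(-9))*18 = (-9 + 0*(-⅑))*18 = (-9 + 0)*18 = -9*18 = -162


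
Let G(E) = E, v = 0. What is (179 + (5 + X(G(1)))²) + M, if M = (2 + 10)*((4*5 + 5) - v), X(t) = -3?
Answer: 483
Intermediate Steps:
M = 300 (M = (2 + 10)*((4*5 + 5) - 1*0) = 12*((20 + 5) + 0) = 12*(25 + 0) = 12*25 = 300)
(179 + (5 + X(G(1)))²) + M = (179 + (5 - 3)²) + 300 = (179 + 2²) + 300 = (179 + 4) + 300 = 183 + 300 = 483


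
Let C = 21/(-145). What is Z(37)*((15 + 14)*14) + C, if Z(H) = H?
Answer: 2178169/145 ≈ 15022.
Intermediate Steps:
C = -21/145 (C = 21*(-1/145) = -21/145 ≈ -0.14483)
Z(37)*((15 + 14)*14) + C = 37*((15 + 14)*14) - 21/145 = 37*(29*14) - 21/145 = 37*406 - 21/145 = 15022 - 21/145 = 2178169/145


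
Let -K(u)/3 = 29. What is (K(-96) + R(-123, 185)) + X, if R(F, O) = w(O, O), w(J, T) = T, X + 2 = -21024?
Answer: -20928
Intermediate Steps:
X = -21026 (X = -2 - 21024 = -21026)
K(u) = -87 (K(u) = -3*29 = -87)
R(F, O) = O
(K(-96) + R(-123, 185)) + X = (-87 + 185) - 21026 = 98 - 21026 = -20928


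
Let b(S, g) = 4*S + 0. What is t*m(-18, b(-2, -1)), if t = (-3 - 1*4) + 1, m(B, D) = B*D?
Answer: -864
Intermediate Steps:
b(S, g) = 4*S
t = -6 (t = (-3 - 4) + 1 = -7 + 1 = -6)
t*m(-18, b(-2, -1)) = -(-108)*4*(-2) = -(-108)*(-8) = -6*144 = -864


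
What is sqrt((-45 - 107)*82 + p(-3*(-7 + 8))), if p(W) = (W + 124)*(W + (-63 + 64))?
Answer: I*sqrt(12706) ≈ 112.72*I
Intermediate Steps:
p(W) = (1 + W)*(124 + W) (p(W) = (124 + W)*(W + 1) = (124 + W)*(1 + W) = (1 + W)*(124 + W))
sqrt((-45 - 107)*82 + p(-3*(-7 + 8))) = sqrt((-45 - 107)*82 + (124 + (-3*(-7 + 8))**2 + 125*(-3*(-7 + 8)))) = sqrt(-152*82 + (124 + (-3*1)**2 + 125*(-3*1))) = sqrt(-12464 + (124 + (-3)**2 + 125*(-3))) = sqrt(-12464 + (124 + 9 - 375)) = sqrt(-12464 - 242) = sqrt(-12706) = I*sqrt(12706)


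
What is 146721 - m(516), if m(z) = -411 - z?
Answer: 147648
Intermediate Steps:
146721 - m(516) = 146721 - (-411 - 1*516) = 146721 - (-411 - 516) = 146721 - 1*(-927) = 146721 + 927 = 147648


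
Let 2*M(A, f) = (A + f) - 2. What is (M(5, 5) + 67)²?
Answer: 5041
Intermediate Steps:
M(A, f) = -1 + A/2 + f/2 (M(A, f) = ((A + f) - 2)/2 = (-2 + A + f)/2 = -1 + A/2 + f/2)
(M(5, 5) + 67)² = ((-1 + (½)*5 + (½)*5) + 67)² = ((-1 + 5/2 + 5/2) + 67)² = (4 + 67)² = 71² = 5041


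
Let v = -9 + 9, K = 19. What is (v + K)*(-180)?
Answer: -3420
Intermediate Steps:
v = 0
(v + K)*(-180) = (0 + 19)*(-180) = 19*(-180) = -3420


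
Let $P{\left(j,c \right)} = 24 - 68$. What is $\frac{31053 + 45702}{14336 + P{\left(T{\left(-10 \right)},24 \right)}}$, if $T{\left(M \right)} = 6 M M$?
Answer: $\frac{25585}{4764} \approx 5.3705$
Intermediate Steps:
$T{\left(M \right)} = 6 M^{2}$
$P{\left(j,c \right)} = -44$
$\frac{31053 + 45702}{14336 + P{\left(T{\left(-10 \right)},24 \right)}} = \frac{31053 + 45702}{14336 - 44} = \frac{76755}{14292} = 76755 \cdot \frac{1}{14292} = \frac{25585}{4764}$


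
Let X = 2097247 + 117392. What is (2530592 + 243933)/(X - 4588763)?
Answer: -2774525/2374124 ≈ -1.1687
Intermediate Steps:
X = 2214639
(2530592 + 243933)/(X - 4588763) = (2530592 + 243933)/(2214639 - 4588763) = 2774525/(-2374124) = 2774525*(-1/2374124) = -2774525/2374124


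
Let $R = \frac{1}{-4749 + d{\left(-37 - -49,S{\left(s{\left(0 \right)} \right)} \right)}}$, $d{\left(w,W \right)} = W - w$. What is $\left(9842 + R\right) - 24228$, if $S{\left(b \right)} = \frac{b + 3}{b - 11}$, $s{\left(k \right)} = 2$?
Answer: $- \frac{616497653}{42854} \approx -14386.0$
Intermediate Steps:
$S{\left(b \right)} = \frac{3 + b}{-11 + b}$
$R = - \frac{9}{42854}$ ($R = \frac{1}{-4749 - \left(-37 + 49 - \frac{3 + 2}{-11 + 2}\right)} = \frac{1}{-4749 + \left(\frac{1}{-9} \cdot 5 - \left(-37 + 49\right)\right)} = \frac{1}{-4749 - \frac{113}{9}} = \frac{1}{- \frac{42854}{9}} = - \frac{9}{42854} \approx -0.00021002$)
$\left(9842 + R\right) - 24228 = \left(9842 - \frac{9}{42854}\right) - 24228 = \frac{421769059}{42854} - 24228 = - \frac{616497653}{42854}$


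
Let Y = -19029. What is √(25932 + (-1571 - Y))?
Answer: √43390 ≈ 208.30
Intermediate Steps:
√(25932 + (-1571 - Y)) = √(25932 + (-1571 - 1*(-19029))) = √(25932 + (-1571 + 19029)) = √(25932 + 17458) = √43390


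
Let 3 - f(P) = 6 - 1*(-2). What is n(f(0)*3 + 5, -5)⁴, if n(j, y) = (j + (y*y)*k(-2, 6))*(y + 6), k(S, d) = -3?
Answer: 52200625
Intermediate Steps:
f(P) = -5 (f(P) = 3 - (6 - 1*(-2)) = 3 - (6 + 2) = 3 - 1*8 = 3 - 8 = -5)
n(j, y) = (6 + y)*(j - 3*y²) (n(j, y) = (j + (y*y)*(-3))*(y + 6) = (j + y²*(-3))*(6 + y) = (j - 3*y²)*(6 + y) = (6 + y)*(j - 3*y²))
n(f(0)*3 + 5, -5)⁴ = (-18*(-5)² - 3*(-5)³ + 6*(-5*3 + 5) + (-5*3 + 5)*(-5))⁴ = (-18*25 - 3*(-125) + 6*(-15 + 5) + (-15 + 5)*(-5))⁴ = (-450 + 375 + 6*(-10) - 10*(-5))⁴ = (-450 + 375 - 60 + 50)⁴ = (-85)⁴ = 52200625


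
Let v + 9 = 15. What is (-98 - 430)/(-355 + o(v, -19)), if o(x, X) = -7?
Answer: 264/181 ≈ 1.4586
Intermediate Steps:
v = 6 (v = -9 + 15 = 6)
(-98 - 430)/(-355 + o(v, -19)) = (-98 - 430)/(-355 - 7) = -528/(-362) = -528*(-1/362) = 264/181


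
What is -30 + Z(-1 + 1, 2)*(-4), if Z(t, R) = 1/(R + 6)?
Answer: -61/2 ≈ -30.500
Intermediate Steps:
Z(t, R) = 1/(6 + R)
-30 + Z(-1 + 1, 2)*(-4) = -30 - 4/(6 + 2) = -30 - 4/8 = -30 + (⅛)*(-4) = -30 - ½ = -61/2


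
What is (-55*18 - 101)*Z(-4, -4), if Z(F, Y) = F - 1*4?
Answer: 8728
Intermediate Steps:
Z(F, Y) = -4 + F (Z(F, Y) = F - 4 = -4 + F)
(-55*18 - 101)*Z(-4, -4) = (-55*18 - 101)*(-4 - 4) = (-990 - 101)*(-8) = -1091*(-8) = 8728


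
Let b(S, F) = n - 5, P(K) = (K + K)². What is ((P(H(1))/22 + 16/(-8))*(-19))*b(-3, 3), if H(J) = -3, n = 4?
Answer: -76/11 ≈ -6.9091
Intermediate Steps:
P(K) = 4*K² (P(K) = (2*K)² = 4*K²)
b(S, F) = -1 (b(S, F) = 4 - 5 = -1)
((P(H(1))/22 + 16/(-8))*(-19))*b(-3, 3) = (((4*(-3)²)/22 + 16/(-8))*(-19))*(-1) = (((4*9)*(1/22) + 16*(-⅛))*(-19))*(-1) = ((36*(1/22) - 2)*(-19))*(-1) = ((18/11 - 2)*(-19))*(-1) = -4/11*(-19)*(-1) = (76/11)*(-1) = -76/11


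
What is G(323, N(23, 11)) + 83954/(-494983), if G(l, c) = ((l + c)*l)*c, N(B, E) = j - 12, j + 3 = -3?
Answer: -877738588364/494983 ≈ -1.7733e+6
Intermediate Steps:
j = -6 (j = -3 - 3 = -6)
N(B, E) = -18 (N(B, E) = -6 - 12 = -18)
G(l, c) = c*l*(c + l) (G(l, c) = ((c + l)*l)*c = (l*(c + l))*c = c*l*(c + l))
G(323, N(23, 11)) + 83954/(-494983) = -18*323*(-18 + 323) + 83954/(-494983) = -18*323*305 + 83954*(-1/494983) = -1773270 - 83954/494983 = -877738588364/494983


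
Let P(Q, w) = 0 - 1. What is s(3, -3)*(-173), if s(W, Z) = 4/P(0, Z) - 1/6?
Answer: 4325/6 ≈ 720.83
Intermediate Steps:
P(Q, w) = -1
s(W, Z) = -25/6 (s(W, Z) = 4/(-1) - 1/6 = 4*(-1) - 1*1/6 = -4 - 1/6 = -25/6)
s(3, -3)*(-173) = -25/6*(-173) = 4325/6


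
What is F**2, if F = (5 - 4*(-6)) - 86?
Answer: 3249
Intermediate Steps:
F = -57 (F = (5 + 24) - 86 = 29 - 86 = -57)
F**2 = (-57)**2 = 3249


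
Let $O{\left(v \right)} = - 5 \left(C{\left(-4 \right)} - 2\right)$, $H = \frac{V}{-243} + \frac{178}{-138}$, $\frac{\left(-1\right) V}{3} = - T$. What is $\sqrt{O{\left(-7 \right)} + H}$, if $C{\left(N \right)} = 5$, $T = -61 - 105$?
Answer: $\frac{i \sqrt{610190}}{207} \approx 3.7737 i$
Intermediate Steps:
$T = -166$
$V = -498$ ($V = - 3 \left(\left(-1\right) \left(-166\right)\right) = \left(-3\right) 166 = -498$)
$H = \frac{1415}{1863}$ ($H = - \frac{498}{-243} + \frac{178}{-138} = \left(-498\right) \left(- \frac{1}{243}\right) + 178 \left(- \frac{1}{138}\right) = \frac{166}{81} - \frac{89}{69} = \frac{1415}{1863} \approx 0.75953$)
$O{\left(v \right)} = -15$ ($O{\left(v \right)} = - 5 \left(5 - 2\right) = \left(-5\right) 3 = -15$)
$\sqrt{O{\left(-7 \right)} + H} = \sqrt{-15 + \frac{1415}{1863}} = \sqrt{- \frac{26530}{1863}} = \frac{i \sqrt{610190}}{207}$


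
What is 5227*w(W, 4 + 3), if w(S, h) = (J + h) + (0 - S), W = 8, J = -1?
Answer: -10454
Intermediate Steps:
w(S, h) = -1 + h - S (w(S, h) = (-1 + h) + (0 - S) = (-1 + h) - S = -1 + h - S)
5227*w(W, 4 + 3) = 5227*(-1 + (4 + 3) - 1*8) = 5227*(-1 + 7 - 8) = 5227*(-2) = -10454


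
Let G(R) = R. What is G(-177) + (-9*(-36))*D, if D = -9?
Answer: -3093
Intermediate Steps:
G(-177) + (-9*(-36))*D = -177 - 9*(-36)*(-9) = -177 + 324*(-9) = -177 - 2916 = -3093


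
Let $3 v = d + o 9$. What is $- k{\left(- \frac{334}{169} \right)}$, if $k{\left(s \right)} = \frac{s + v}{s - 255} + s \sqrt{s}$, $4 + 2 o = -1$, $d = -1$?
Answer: $- \frac{9947}{260574} + \frac{334 i \sqrt{334}}{2197} \approx -0.038173 + 2.7784 i$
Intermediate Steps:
$o = - \frac{5}{2}$ ($o = -2 + \frac{1}{2} \left(-1\right) = -2 - \frac{1}{2} = - \frac{5}{2} \approx -2.5$)
$v = - \frac{47}{6}$ ($v = \frac{-1 - \frac{45}{2}}{3} = \frac{1}{3} \left(- \frac{47}{2}\right) = - \frac{47}{6} \approx -7.8333$)
$k{\left(s \right)} = s^{\frac{3}{2}} + \frac{- \frac{47}{6} + s}{-255 + s}$ ($k{\left(s \right)} = \frac{s - \frac{47}{6}}{s - 255} + s \sqrt{s} = \frac{- \frac{47}{6} + s}{-255 + s} + s^{\frac{3}{2}} = s^{\frac{3}{2}} + \frac{- \frac{47}{6} + s}{-255 + s}$)
$- k{\left(- \frac{334}{169} \right)} = - \frac{- \frac{47}{6} - \frac{334}{169} + \left(- \frac{334}{169}\right)^{\frac{5}{2}} - 255 \left(- \frac{334}{169}\right)^{\frac{3}{2}}}{-255 - \frac{334}{169}} = - \frac{- \frac{47}{6} - \frac{334}{169} + \frac{111556 i \sqrt{334}}{371293} - 255 \left(- \frac{334 i \sqrt{334}}{2197}\right)}{- \frac{43429}{169}} = - \frac{\left(-169\right) \left(- \frac{47}{6} - \frac{334}{169} + \frac{111556 i \sqrt{334}}{371293} + \frac{85170 i \sqrt{334}}{2197}\right)}{43429} = - \frac{\left(-169\right) \left(- \frac{9947}{1014} + \frac{14505286 i \sqrt{334}}{371293}\right)}{43429} = - (\frac{9947}{260574} - \frac{334 i \sqrt{334}}{2197}) = - \frac{9947}{260574} + \frac{334 i \sqrt{334}}{2197}$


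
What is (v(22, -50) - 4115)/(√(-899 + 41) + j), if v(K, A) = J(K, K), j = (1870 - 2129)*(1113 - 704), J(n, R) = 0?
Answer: 435906065/11221377619 + 4115*I*√858/11221377619 ≈ 0.038846 + 1.0742e-5*I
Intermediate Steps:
j = -105931 (j = -259*409 = -105931)
v(K, A) = 0
(v(22, -50) - 4115)/(√(-899 + 41) + j) = (0 - 4115)/(√(-899 + 41) - 105931) = -4115/(√(-858) - 105931) = -4115/(I*√858 - 105931) = -4115/(-105931 + I*√858)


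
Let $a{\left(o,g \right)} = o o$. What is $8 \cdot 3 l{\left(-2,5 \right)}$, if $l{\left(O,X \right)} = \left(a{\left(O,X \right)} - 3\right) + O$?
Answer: $-24$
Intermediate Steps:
$a{\left(o,g \right)} = o^{2}$
$l{\left(O,X \right)} = -3 + O + O^{2}$ ($l{\left(O,X \right)} = \left(O^{2} - 3\right) + O = \left(-3 + O^{2}\right) + O = -3 + O + O^{2}$)
$8 \cdot 3 l{\left(-2,5 \right)} = 8 \cdot 3 \left(-3 - 2 + \left(-2\right)^{2}\right) = 24 \left(-3 - 2 + 4\right) = 24 \left(-1\right) = -24$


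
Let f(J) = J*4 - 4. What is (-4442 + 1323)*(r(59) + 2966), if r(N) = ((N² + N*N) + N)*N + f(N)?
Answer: -1301986003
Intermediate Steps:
f(J) = -4 + 4*J (f(J) = 4*J - 4 = -4 + 4*J)
r(N) = -4 + 4*N + N*(N + 2*N²) (r(N) = ((N² + N*N) + N)*N + (-4 + 4*N) = ((N² + N²) + N)*N + (-4 + 4*N) = (2*N² + N)*N + (-4 + 4*N) = (N + 2*N²)*N + (-4 + 4*N) = N*(N + 2*N²) + (-4 + 4*N) = -4 + 4*N + N*(N + 2*N²))
(-4442 + 1323)*(r(59) + 2966) = (-4442 + 1323)*((-4 + 59² + 2*59³ + 4*59) + 2966) = -3119*((-4 + 3481 + 2*205379 + 236) + 2966) = -3119*((-4 + 3481 + 410758 + 236) + 2966) = -3119*(414471 + 2966) = -3119*417437 = -1301986003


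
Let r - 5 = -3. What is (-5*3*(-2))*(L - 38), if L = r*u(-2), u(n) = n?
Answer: -1260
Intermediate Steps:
r = 2 (r = 5 - 3 = 2)
L = -4 (L = 2*(-2) = -4)
(-5*3*(-2))*(L - 38) = (-5*3*(-2))*(-4 - 38) = -15*(-2)*(-42) = 30*(-42) = -1260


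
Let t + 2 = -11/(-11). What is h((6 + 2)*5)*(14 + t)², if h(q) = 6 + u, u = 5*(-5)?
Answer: -3211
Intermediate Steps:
u = -25
t = -1 (t = -2 - 11/(-11) = -2 - 11*(-1/11) = -2 + 1 = -1)
h(q) = -19 (h(q) = 6 - 25 = -19)
h((6 + 2)*5)*(14 + t)² = -19*(14 - 1)² = -19*13² = -19*169 = -3211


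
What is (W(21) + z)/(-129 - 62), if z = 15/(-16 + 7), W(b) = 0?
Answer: 5/573 ≈ 0.0087260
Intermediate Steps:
z = -5/3 (z = 15/(-9) = -⅑*15 = -5/3 ≈ -1.6667)
(W(21) + z)/(-129 - 62) = (0 - 5/3)/(-129 - 62) = -5/3/(-191) = -5/3*(-1/191) = 5/573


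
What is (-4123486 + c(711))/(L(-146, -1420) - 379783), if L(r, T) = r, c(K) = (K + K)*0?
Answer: 4123486/379929 ≈ 10.853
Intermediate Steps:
c(K) = 0 (c(K) = (2*K)*0 = 0)
(-4123486 + c(711))/(L(-146, -1420) - 379783) = (-4123486 + 0)/(-146 - 379783) = -4123486/(-379929) = -4123486*(-1/379929) = 4123486/379929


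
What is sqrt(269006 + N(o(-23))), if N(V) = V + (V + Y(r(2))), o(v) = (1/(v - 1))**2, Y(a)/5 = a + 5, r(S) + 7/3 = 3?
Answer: sqrt(154963778)/24 ≈ 518.69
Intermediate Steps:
r(S) = 2/3 (r(S) = -7/3 + 3 = 2/3)
Y(a) = 25 + 5*a (Y(a) = 5*(a + 5) = 5*(5 + a) = 25 + 5*a)
o(v) = (-1 + v)**(-2) (o(v) = (1/(-1 + v))**2 = (-1 + v)**(-2))
N(V) = 85/3 + 2*V (N(V) = V + (V + (25 + 5*(2/3))) = V + (V + (25 + 10/3)) = V + (V + 85/3) = V + (85/3 + V) = 85/3 + 2*V)
sqrt(269006 + N(o(-23))) = sqrt(269006 + (85/3 + 2/(-1 - 23)**2)) = sqrt(269006 + (85/3 + 2/(-24)**2)) = sqrt(269006 + (85/3 + 2*(1/576))) = sqrt(269006 + (85/3 + 1/288)) = sqrt(269006 + 8161/288) = sqrt(77481889/288) = sqrt(154963778)/24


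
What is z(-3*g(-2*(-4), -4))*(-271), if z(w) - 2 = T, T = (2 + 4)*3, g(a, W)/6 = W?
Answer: -5420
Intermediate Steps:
g(a, W) = 6*W
T = 18 (T = 6*3 = 18)
z(w) = 20 (z(w) = 2 + 18 = 20)
z(-3*g(-2*(-4), -4))*(-271) = 20*(-271) = -5420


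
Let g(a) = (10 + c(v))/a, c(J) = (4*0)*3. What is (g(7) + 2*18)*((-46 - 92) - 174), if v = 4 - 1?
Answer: -81744/7 ≈ -11678.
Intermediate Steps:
v = 3
c(J) = 0 (c(J) = 0*3 = 0)
g(a) = 10/a (g(a) = (10 + 0)/a = 10/a)
(g(7) + 2*18)*((-46 - 92) - 174) = (10/7 + 2*18)*((-46 - 92) - 174) = (10*(1/7) + 36)*(-138 - 174) = (10/7 + 36)*(-312) = (262/7)*(-312) = -81744/7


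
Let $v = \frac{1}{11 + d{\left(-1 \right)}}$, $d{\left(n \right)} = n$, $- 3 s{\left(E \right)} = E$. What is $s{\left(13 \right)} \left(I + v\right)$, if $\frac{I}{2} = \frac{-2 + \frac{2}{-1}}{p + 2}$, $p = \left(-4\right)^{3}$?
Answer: $- \frac{923}{930} \approx -0.99247$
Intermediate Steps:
$s{\left(E \right)} = - \frac{E}{3}$
$p = -64$
$v = \frac{1}{10}$ ($v = \frac{1}{11 - 1} = \frac{1}{10} \approx 0.1$)
$I = \frac{4}{31}$ ($I = 2 \frac{-2 + \frac{2}{-1}}{-64 + 2} = 2 \frac{-2 + 2 \left(-1\right)}{-62} = 2 \left(-2 - 2\right) \left(- \frac{1}{62}\right) = 2 \left(\left(-4\right) \left(- \frac{1}{62}\right)\right) = 2 \cdot \frac{2}{31} = \frac{4}{31} \approx 0.12903$)
$s{\left(13 \right)} \left(I + v\right) = \left(- \frac{1}{3}\right) 13 \left(\frac{4}{31} + \frac{1}{10}\right) = \left(- \frac{13}{3}\right) \frac{71}{310} = - \frac{923}{930}$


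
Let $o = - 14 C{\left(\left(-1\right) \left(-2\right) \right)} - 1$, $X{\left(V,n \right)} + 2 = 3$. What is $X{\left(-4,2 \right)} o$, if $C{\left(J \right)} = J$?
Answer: $-29$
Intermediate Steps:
$X{\left(V,n \right)} = 1$ ($X{\left(V,n \right)} = -2 + 3 = 1$)
$o = -29$ ($o = - 14 \left(\left(-1\right) \left(-2\right)\right) - 1 = \left(-14\right) 2 - 1 = -28 - 1 = -29$)
$X{\left(-4,2 \right)} o = 1 \left(-29\right) = -29$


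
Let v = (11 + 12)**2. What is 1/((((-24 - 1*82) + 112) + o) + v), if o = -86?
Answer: 1/449 ≈ 0.0022272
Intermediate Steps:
v = 529 (v = 23**2 = 529)
1/((((-24 - 1*82) + 112) + o) + v) = 1/((((-24 - 1*82) + 112) - 86) + 529) = 1/((((-24 - 82) + 112) - 86) + 529) = 1/(((-106 + 112) - 86) + 529) = 1/((6 - 86) + 529) = 1/(-80 + 529) = 1/449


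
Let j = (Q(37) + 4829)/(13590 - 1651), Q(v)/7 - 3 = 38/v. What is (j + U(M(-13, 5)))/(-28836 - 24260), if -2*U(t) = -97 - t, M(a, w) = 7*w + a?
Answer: -52926849/46909572656 ≈ -0.0011283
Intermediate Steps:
Q(v) = 21 + 266/v (Q(v) = 21 + 7*(38/v) = 21 + 266/v)
M(a, w) = a + 7*w
j = 179716/441743 (j = ((21 + 266/37) + 4829)/(13590 - 1651) = ((21 + 266*(1/37)) + 4829)/11939 = ((21 + 266/37) + 4829)*(1/11939) = (1043/37 + 4829)*(1/11939) = (179716/37)*(1/11939) = 179716/441743 ≈ 0.40683)
U(t) = 97/2 + t/2 (U(t) = -(-97 - t)/2 = 97/2 + t/2)
(j + U(M(-13, 5)))/(-28836 - 24260) = (179716/441743 + (97/2 + (-13 + 7*5)/2))/(-28836 - 24260) = (179716/441743 + (97/2 + (-13 + 35)/2))/(-53096) = (179716/441743 + (97/2 + (½)*22))*(-1/53096) = (179716/441743 + (97/2 + 11))*(-1/53096) = (179716/441743 + 119/2)*(-1/53096) = (52926849/883486)*(-1/53096) = -52926849/46909572656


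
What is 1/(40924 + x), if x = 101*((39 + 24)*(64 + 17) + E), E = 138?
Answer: 1/570265 ≈ 1.7536e-6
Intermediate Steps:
x = 529341 (x = 101*((39 + 24)*(64 + 17) + 138) = 101*(63*81 + 138) = 101*(5103 + 138) = 101*5241 = 529341)
1/(40924 + x) = 1/(40924 + 529341) = 1/570265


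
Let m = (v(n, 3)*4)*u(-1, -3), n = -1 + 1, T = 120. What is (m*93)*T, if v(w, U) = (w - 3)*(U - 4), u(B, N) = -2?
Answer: -267840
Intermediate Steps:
n = 0
v(w, U) = (-4 + U)*(-3 + w) (v(w, U) = (-3 + w)*(-4 + U) = (-4 + U)*(-3 + w))
m = -24 (m = ((12 - 4*0 - 3*3 + 3*0)*4)*(-2) = ((12 + 0 - 9 + 0)*4)*(-2) = (3*4)*(-2) = 12*(-2) = -24)
(m*93)*T = -24*93*120 = -2232*120 = -267840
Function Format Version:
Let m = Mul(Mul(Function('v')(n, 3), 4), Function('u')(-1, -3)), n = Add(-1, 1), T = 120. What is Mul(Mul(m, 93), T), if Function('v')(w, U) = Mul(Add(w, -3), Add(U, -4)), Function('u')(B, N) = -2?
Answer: -267840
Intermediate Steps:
n = 0
Function('v')(w, U) = Mul(Add(-4, U), Add(-3, w)) (Function('v')(w, U) = Mul(Add(-3, w), Add(-4, U)) = Mul(Add(-4, U), Add(-3, w)))
m = -24 (m = Mul(Mul(Add(12, Mul(-4, 0), Mul(-3, 3), Mul(3, 0)), 4), -2) = Mul(Mul(Add(12, 0, -9, 0), 4), -2) = Mul(Mul(3, 4), -2) = Mul(12, -2) = -24)
Mul(Mul(m, 93), T) = Mul(Mul(-24, 93), 120) = Mul(-2232, 120) = -267840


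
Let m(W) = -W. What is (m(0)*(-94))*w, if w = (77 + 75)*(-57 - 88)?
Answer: 0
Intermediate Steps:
w = -22040 (w = 152*(-145) = -22040)
(m(0)*(-94))*w = (-1*0*(-94))*(-22040) = (0*(-94))*(-22040) = 0*(-22040) = 0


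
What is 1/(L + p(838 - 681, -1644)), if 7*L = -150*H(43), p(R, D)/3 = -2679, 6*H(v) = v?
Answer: -7/57334 ≈ -0.00012209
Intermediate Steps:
H(v) = v/6
p(R, D) = -8037 (p(R, D) = 3*(-2679) = -8037)
L = -1075/7 (L = (-25*43)/7 = (-150*43/6)/7 = (⅐)*(-1075) = -1075/7 ≈ -153.57)
1/(L + p(838 - 681, -1644)) = 1/(-1075/7 - 8037) = 1/(-57334/7) = -7/57334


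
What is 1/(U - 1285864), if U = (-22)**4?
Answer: -1/1051608 ≈ -9.5092e-7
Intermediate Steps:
U = 234256
1/(U - 1285864) = 1/(234256 - 1285864) = 1/(-1051608) = -1/1051608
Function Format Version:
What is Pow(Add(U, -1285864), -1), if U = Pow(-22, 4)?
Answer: Rational(-1, 1051608) ≈ -9.5092e-7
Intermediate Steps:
U = 234256
Pow(Add(U, -1285864), -1) = Pow(Add(234256, -1285864), -1) = Pow(-1051608, -1) = Rational(-1, 1051608)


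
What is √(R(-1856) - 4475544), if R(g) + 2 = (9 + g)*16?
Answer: I*√4505098 ≈ 2122.5*I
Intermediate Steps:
R(g) = 142 + 16*g (R(g) = -2 + (9 + g)*16 = -2 + (144 + 16*g) = 142 + 16*g)
√(R(-1856) - 4475544) = √((142 + 16*(-1856)) - 4475544) = √((142 - 29696) - 4475544) = √(-29554 - 4475544) = √(-4505098) = I*√4505098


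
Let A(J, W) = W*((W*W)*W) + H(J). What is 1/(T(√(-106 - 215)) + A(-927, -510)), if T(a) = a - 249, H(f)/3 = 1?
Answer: 22550669918/1525598141251770380279 - I*√321/4576794423755311140837 ≈ 1.4782e-11 - 3.9146e-21*I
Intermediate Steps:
H(f) = 3 (H(f) = 3*1 = 3)
A(J, W) = 3 + W⁴ (A(J, W) = W*((W*W)*W) + 3 = W*(W²*W) + 3 = W*W³ + 3 = W⁴ + 3 = 3 + W⁴)
T(a) = -249 + a
1/(T(√(-106 - 215)) + A(-927, -510)) = 1/((-249 + √(-106 - 215)) + (3 + (-510)⁴)) = 1/((-249 + √(-321)) + (3 + 67652010000)) = 1/((-249 + I*√321) + 67652010003) = 1/(67652009754 + I*√321)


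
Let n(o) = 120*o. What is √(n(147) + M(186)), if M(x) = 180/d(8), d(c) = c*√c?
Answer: 3*√(31360 + 10*√2)/4 ≈ 132.85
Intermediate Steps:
d(c) = c^(3/2)
M(x) = 45*√2/8 (M(x) = 180/(8^(3/2)) = 180/((16*√2)) = 180*(√2/32) = 45*√2/8)
√(n(147) + M(186)) = √(120*147 + 45*√2/8) = √(17640 + 45*√2/8)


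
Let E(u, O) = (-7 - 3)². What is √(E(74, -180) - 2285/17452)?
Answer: √7604338145/8726 ≈ 9.9935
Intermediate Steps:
E(u, O) = 100 (E(u, O) = (-10)² = 100)
√(E(74, -180) - 2285/17452) = √(100 - 2285/17452) = √(1742915/17452) = √7604338145/8726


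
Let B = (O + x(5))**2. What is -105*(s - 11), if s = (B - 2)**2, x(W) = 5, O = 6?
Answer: -1485750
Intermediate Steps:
B = 121 (B = (6 + 5)**2 = 11**2 = 121)
s = 14161 (s = (121 - 2)**2 = 119**2 = 14161)
-105*(s - 11) = -105*(14161 - 11) = -105*14150 = -1485750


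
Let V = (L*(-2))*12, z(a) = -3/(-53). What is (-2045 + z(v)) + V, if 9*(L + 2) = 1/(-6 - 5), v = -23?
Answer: -3492230/1749 ≈ -1996.7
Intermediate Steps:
L = -199/99 (L = -2 + 1/(9*(-6 - 5)) = -2 + (1/9)/(-11) = -2 + (1/9)*(-1/11) = -2 - 1/99 = -199/99 ≈ -2.0101)
z(a) = 3/53 (z(a) = -3*(-1/53) = 3/53)
V = 1592/33 (V = -199/99*(-2)*12 = (398/99)*12 = 1592/33 ≈ 48.242)
(-2045 + z(v)) + V = (-2045 + 3/53) + 1592/33 = -108382/53 + 1592/33 = -3492230/1749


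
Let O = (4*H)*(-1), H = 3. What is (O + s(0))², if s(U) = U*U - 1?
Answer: 169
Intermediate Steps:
s(U) = -1 + U² (s(U) = U² - 1 = -1 + U²)
O = -12 (O = (4*3)*(-1) = 12*(-1) = -12)
(O + s(0))² = (-12 + (-1 + 0²))² = (-12 + (-1 + 0))² = (-12 - 1)² = (-13)² = 169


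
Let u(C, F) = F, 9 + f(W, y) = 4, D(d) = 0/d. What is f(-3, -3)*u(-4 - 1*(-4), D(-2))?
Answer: 0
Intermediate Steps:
D(d) = 0
f(W, y) = -5 (f(W, y) = -9 + 4 = -5)
f(-3, -3)*u(-4 - 1*(-4), D(-2)) = -5*0 = 0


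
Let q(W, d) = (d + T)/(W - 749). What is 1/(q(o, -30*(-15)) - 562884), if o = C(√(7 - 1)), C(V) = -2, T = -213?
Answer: -751/422726121 ≈ -1.7766e-6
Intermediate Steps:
o = -2
q(W, d) = (-213 + d)/(-749 + W) (q(W, d) = (d - 213)/(W - 749) = (-213 + d)/(-749 + W))
1/(q(o, -30*(-15)) - 562884) = 1/((-213 - 30*(-15))/(-749 - 2) - 562884) = 1/((-213 + 450)/(-751) - 562884) = 1/(-1/751*237 - 562884) = 1/(-237/751 - 562884) = 1/(-422726121/751) = -751/422726121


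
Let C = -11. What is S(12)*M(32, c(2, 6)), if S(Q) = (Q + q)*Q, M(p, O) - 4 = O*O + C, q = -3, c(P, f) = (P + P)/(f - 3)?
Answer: -564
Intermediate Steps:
c(P, f) = 2*P/(-3 + f) (c(P, f) = (2*P)/(-3 + f) = 2*P/(-3 + f))
M(p, O) = -7 + O² (M(p, O) = 4 + (O*O - 11) = 4 + (O² - 11) = 4 + (-11 + O²) = -7 + O²)
S(Q) = Q*(-3 + Q) (S(Q) = (Q - 3)*Q = (-3 + Q)*Q = Q*(-3 + Q))
S(12)*M(32, c(2, 6)) = (12*(-3 + 12))*(-7 + (2*2/(-3 + 6))²) = (12*9)*(-7 + (2*2/3)²) = 108*(-7 + (2*2*(⅓))²) = 108*(-7 + (4/3)²) = 108*(-7 + 16/9) = 108*(-47/9) = -564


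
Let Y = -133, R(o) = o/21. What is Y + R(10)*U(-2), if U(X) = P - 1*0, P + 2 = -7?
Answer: -961/7 ≈ -137.29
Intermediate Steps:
P = -9 (P = -2 - 7 = -9)
R(o) = o/21 (R(o) = o*(1/21) = o/21)
U(X) = -9 (U(X) = -9 - 1*0 = -9 + 0 = -9)
Y + R(10)*U(-2) = -133 + ((1/21)*10)*(-9) = -133 + (10/21)*(-9) = -133 - 30/7 = -961/7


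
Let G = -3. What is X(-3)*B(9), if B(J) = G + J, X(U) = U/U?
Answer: 6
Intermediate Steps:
X(U) = 1
B(J) = -3 + J
X(-3)*B(9) = 1*(-3 + 9) = 1*6 = 6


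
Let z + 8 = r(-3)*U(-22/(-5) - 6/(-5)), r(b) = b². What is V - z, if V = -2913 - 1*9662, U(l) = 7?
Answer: -12630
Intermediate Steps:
V = -12575 (V = -2913 - 9662 = -12575)
z = 55 (z = -8 + (-3)²*7 = -8 + 9*7 = -8 + 63 = 55)
V - z = -12575 - 1*55 = -12575 - 55 = -12630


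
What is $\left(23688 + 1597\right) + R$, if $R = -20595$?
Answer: $4690$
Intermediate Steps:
$\left(23688 + 1597\right) + R = \left(23688 + 1597\right) - 20595 = 25285 - 20595 = 4690$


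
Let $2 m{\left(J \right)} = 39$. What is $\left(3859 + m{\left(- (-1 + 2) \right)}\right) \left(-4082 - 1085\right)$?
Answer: $- \frac{40080419}{2} \approx -2.004 \cdot 10^{7}$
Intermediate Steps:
$m{\left(J \right)} = \frac{39}{2}$ ($m{\left(J \right)} = \frac{1}{2} \cdot 39 = \frac{39}{2}$)
$\left(3859 + m{\left(- (-1 + 2) \right)}\right) \left(-4082 - 1085\right) = \left(3859 + \frac{39}{2}\right) \left(-4082 - 1085\right) = \frac{7757}{2} \left(-5167\right) = - \frac{40080419}{2}$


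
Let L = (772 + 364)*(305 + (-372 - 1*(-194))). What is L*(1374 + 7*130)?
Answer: 329517248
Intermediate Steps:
L = 144272 (L = 1136*(305 + (-372 + 194)) = 1136*(305 - 178) = 1136*127 = 144272)
L*(1374 + 7*130) = 144272*(1374 + 7*130) = 144272*(1374 + 910) = 144272*2284 = 329517248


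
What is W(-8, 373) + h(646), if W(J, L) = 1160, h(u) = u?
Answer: 1806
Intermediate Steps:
W(-8, 373) + h(646) = 1160 + 646 = 1806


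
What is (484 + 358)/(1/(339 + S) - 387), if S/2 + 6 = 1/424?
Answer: -58371650/26828563 ≈ -2.1757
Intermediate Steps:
S = -2543/212 (S = -12 + 2/424 = -12 + 2*(1/424) = -12 + 1/212 = -2543/212 ≈ -11.995)
(484 + 358)/(1/(339 + S) - 387) = (484 + 358)/(1/(339 - 2543/212) - 387) = 842/(1/(69325/212) - 387) = 842/(212/69325 - 387) = 842/(-26828563/69325) = 842*(-69325/26828563) = -58371650/26828563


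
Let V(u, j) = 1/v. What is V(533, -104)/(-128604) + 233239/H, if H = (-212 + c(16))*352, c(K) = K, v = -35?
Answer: -765190469/226343040 ≈ -3.3807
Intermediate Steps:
V(u, j) = -1/35 (V(u, j) = 1/(-35) = -1/35)
H = -68992 (H = (-212 + 16)*352 = -196*352 = -68992)
V(533, -104)/(-128604) + 233239/H = -1/35/(-128604) + 233239/(-68992) = -1/35*(-1/128604) + 233239*(-1/68992) = 1/4501140 - 233239/68992 = -765190469/226343040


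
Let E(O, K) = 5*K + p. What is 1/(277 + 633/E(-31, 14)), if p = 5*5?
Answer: 95/26948 ≈ 0.0035253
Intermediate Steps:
p = 25
E(O, K) = 25 + 5*K (E(O, K) = 5*K + 25 = 25 + 5*K)
1/(277 + 633/E(-31, 14)) = 1/(277 + 633/(25 + 5*14)) = 1/(277 + 633/(25 + 70)) = 1/(277 + 633/95) = 1/(26948/95) = 95/26948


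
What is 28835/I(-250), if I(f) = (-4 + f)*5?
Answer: -5767/254 ≈ -22.705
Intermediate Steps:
I(f) = -20 + 5*f
28835/I(-250) = 28835/(-20 + 5*(-250)) = 28835/(-20 - 1250) = 28835/(-1270) = 28835*(-1/1270) = -5767/254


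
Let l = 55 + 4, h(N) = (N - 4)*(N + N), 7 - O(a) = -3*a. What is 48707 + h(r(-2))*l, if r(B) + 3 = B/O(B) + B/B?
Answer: 52483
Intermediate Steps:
O(a) = 7 + 3*a (O(a) = 7 - (-3)*a = 7 + 3*a)
r(B) = -2 + B/(7 + 3*B) (r(B) = -3 + (B/(7 + 3*B) + B/B) = -3 + (B/(7 + 3*B) + 1) = -3 + (1 + B/(7 + 3*B)) = -2 + B/(7 + 3*B))
h(N) = 2*N*(-4 + N) (h(N) = (-4 + N)*(2*N) = 2*N*(-4 + N))
l = 59
48707 + h(r(-2))*l = 48707 + (2*((-14 - 5*(-2))/(7 + 3*(-2)))*(-4 + (-14 - 5*(-2))/(7 + 3*(-2))))*59 = 48707 + (2*((-14 + 10)/(7 - 6))*(-4 + (-14 + 10)/(7 - 6)))*59 = 48707 + (2*(-4/1)*(-4 - 4/1))*59 = 48707 + (2*(1*(-4))*(-4 + 1*(-4)))*59 = 48707 + (2*(-4)*(-4 - 4))*59 = 48707 + (2*(-4)*(-8))*59 = 48707 + 64*59 = 48707 + 3776 = 52483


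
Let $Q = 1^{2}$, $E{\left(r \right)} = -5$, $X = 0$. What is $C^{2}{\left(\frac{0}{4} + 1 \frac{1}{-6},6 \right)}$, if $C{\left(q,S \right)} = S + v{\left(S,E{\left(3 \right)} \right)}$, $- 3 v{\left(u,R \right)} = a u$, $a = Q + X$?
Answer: $16$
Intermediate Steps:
$Q = 1$
$a = 1$ ($a = 1 + 0 = 1$)
$v{\left(u,R \right)} = - \frac{u}{3}$ ($v{\left(u,R \right)} = - \frac{1 u}{3} = - \frac{u}{3}$)
$C{\left(q,S \right)} = \frac{2 S}{3}$ ($C{\left(q,S \right)} = S - \frac{S}{3} = \frac{2 S}{3}$)
$C^{2}{\left(\frac{0}{4} + 1 \frac{1}{-6},6 \right)} = \left(\frac{2}{3} \cdot 6\right)^{2} = 4^{2} = 16$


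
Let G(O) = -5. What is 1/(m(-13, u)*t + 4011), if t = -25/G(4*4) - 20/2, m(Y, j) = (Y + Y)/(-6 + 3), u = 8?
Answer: 3/11903 ≈ 0.00025204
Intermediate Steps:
m(Y, j) = -2*Y/3 (m(Y, j) = (2*Y)/(-3) = (2*Y)*(-⅓) = -2*Y/3)
t = -5 (t = -25/(-5) - 20/2 = -25*(-⅕) - 20*½ = 5 - 10 = -5)
1/(m(-13, u)*t + 4011) = 1/(-⅔*(-13)*(-5) + 4011) = 1/((26/3)*(-5) + 4011) = 1/(-130/3 + 4011) = 1/(11903/3) = 3/11903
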